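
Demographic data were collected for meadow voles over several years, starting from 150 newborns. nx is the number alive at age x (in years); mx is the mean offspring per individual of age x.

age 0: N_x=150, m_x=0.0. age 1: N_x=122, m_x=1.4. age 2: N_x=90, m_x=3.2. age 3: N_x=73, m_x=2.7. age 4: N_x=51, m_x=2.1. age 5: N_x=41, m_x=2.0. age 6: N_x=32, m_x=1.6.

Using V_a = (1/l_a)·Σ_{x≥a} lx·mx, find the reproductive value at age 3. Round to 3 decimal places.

5.992

lx = nx/n0 = nx/150: 1, 0.81333…, 0.6, 0.48667…, 0.34, 0.27333…, 0.21333…
lx·mx for x ≥ 3: 1.314…, 0.714, 0.546667…, 0.341333… → sum = 2.916…
V_3 = 2.916… / l_3 = 2.916… / 0.486667… = 5.991781… → 5.992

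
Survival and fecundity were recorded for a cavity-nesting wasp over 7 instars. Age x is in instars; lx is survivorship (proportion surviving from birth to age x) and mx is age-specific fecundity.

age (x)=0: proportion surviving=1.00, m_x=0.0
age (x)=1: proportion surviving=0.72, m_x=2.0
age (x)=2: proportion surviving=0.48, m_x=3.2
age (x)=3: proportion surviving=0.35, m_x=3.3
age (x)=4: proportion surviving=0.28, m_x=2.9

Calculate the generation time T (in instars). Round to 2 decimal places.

lx·mx: 0, 1.44, 1.536, 1.155, 0.812 → R0 = 4.943
x·lx·mx: 0, 1.44, 3.072, 3.465, 3.248 → Σ = 11.225
T = 11.225 / 4.943 = 2.270888… → 2.27

2.27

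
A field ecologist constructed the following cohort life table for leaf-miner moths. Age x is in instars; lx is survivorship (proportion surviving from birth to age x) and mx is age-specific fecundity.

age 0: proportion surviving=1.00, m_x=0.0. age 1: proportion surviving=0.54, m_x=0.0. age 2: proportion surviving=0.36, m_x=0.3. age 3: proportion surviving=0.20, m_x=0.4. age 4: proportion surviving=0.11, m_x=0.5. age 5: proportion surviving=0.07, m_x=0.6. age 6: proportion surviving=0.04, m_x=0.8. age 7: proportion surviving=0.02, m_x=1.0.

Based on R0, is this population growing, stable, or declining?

R0 = Σ lx·mx = 0 + 0 + 0.108 + 0.08 + 0.055 + 0.042 + 0.032 + 0.02 = 0.337
R0 < 1, so the population is declining.

declining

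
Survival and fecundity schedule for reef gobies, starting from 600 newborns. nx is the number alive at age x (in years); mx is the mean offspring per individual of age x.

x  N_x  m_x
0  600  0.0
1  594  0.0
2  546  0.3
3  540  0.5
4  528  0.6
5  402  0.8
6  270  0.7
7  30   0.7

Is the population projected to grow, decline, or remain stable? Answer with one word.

lx = nx/n0 = nx/600: 1, 0.99, 0.91, 0.9, 0.88, 0.67, 0.45, 0.05
R0 = Σ lx·mx = 0 + 0 + 0.273 + 0.45 + 0.528 + 0.536 + 0.315 + 0.035 = 2.137
R0 > 1, so the population is growing.

growing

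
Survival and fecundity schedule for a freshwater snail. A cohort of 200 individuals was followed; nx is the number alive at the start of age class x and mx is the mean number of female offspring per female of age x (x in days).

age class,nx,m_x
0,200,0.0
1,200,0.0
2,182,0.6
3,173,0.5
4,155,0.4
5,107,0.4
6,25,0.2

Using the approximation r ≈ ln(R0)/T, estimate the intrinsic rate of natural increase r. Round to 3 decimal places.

lx = nx/n0 = nx/200: 1, 1, 0.91, 0.865, 0.775, 0.535, 0.125
R0 = Σ lx·mx = 0 + 0 + 0.546 + 0.4325 + 0.31 + 0.214 + 0.025 = 1.5275
Σ x·lx·mx = 4.8495; T = 4.8495/1.5275 = 3.1748…
r ≈ ln(R0)/T = ln(1.5275)/3.1748… = 0.13344… → 0.133

0.133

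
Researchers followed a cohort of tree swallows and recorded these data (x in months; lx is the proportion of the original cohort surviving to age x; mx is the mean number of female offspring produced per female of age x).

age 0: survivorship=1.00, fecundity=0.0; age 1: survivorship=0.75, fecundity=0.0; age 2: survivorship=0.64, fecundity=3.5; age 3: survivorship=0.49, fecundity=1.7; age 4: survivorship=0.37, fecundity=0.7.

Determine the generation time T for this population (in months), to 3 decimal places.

2.405

lx·mx: 0, 0, 2.24, 0.833, 0.259 → R0 = 3.332
x·lx·mx: 0, 0, 4.48, 2.499, 1.036 → Σ = 8.015
T = 8.015 / 3.332 = 2.405462… → 2.405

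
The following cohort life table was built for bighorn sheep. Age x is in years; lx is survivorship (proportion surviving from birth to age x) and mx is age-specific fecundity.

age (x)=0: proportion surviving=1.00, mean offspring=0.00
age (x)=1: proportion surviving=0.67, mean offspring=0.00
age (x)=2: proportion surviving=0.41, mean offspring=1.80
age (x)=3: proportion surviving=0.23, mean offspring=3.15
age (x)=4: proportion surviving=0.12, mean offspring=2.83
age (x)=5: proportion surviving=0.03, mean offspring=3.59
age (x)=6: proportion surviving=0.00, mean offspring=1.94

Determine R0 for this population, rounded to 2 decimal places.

lx·mx by age: 0, 0, 0.738, 0.7245, 0.3396, 0.1077, 0
R0 = Σ lx·mx = 1.9098 → 1.91

1.91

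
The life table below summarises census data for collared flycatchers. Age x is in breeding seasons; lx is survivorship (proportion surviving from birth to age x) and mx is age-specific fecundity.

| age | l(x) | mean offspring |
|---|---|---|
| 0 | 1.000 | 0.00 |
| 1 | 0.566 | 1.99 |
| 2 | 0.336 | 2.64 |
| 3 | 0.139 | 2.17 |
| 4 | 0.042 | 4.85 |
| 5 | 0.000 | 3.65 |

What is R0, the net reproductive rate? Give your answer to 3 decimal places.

2.519

lx·mx by age: 0, 1.12634, 0.88704, 0.30163, 0.2037, 0
R0 = Σ lx·mx = 2.51871 → 2.519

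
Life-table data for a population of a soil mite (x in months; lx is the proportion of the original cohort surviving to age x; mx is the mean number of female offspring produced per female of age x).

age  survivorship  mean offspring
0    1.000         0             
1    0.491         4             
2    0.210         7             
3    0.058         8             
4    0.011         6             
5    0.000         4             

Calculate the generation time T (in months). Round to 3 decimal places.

1.655

lx·mx: 0, 1.964, 1.47, 0.464, 0.066, 0 → R0 = 3.964
x·lx·mx: 0, 1.964, 2.94, 1.392, 0.264, 0 → Σ = 6.56
T = 6.56 / 3.964 = 1.654894… → 1.655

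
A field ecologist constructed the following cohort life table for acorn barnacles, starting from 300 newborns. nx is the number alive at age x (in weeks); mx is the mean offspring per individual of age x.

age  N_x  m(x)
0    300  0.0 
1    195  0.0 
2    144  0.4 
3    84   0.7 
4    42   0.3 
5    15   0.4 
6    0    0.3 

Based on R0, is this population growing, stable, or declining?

declining

lx = nx/n0 = nx/300: 1, 0.65, 0.48, 0.28, 0.14, 0.05, 0
R0 = Σ lx·mx = 0 + 0 + 0.192 + 0.196 + 0.042 + 0.02 + 0 = 0.45
R0 < 1, so the population is declining.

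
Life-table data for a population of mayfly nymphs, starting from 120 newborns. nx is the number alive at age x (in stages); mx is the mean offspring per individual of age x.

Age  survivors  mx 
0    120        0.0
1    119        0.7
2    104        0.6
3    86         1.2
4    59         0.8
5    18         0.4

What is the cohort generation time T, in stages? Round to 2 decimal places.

2.45

lx = nx/n0 = nx/120: 1, 0.99167…, 0.86667…, 0.71667…, 0.49167…, 0.15
lx·mx: 0, 0.694167…, 0.52…, 0.86…, 0.393333…, 0.06 → R0 = 2.5275…
x·lx·mx: 0, 0.694167…, 1.04…, 2.58…, 1.573333…, 0.3 → Σ = 6.1875…
T = 6.1875… / 2.5275… = 2.448071… → 2.45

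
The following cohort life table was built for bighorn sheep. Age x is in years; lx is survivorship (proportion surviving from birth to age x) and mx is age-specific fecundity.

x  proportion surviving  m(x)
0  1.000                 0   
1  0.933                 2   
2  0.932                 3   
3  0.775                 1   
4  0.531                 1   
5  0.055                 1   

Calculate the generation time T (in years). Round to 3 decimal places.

lx·mx: 0, 1.866, 2.796, 0.775, 0.531, 0.055 → R0 = 6.023
x·lx·mx: 0, 1.866, 5.592, 2.325, 2.124, 0.275 → Σ = 12.182
T = 12.182 / 6.023 = 2.02258… → 2.023

2.023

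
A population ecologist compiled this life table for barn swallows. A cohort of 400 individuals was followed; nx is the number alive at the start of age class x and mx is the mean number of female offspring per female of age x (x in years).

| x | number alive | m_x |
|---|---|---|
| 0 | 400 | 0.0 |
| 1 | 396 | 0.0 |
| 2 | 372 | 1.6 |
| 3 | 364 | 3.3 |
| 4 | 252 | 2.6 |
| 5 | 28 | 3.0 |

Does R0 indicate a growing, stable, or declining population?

lx = nx/n0 = nx/400: 1, 0.99, 0.93, 0.91, 0.63, 0.07
R0 = Σ lx·mx = 0 + 0 + 1.488 + 3.003 + 1.638 + 0.21 = 6.339
R0 > 1, so the population is growing.

growing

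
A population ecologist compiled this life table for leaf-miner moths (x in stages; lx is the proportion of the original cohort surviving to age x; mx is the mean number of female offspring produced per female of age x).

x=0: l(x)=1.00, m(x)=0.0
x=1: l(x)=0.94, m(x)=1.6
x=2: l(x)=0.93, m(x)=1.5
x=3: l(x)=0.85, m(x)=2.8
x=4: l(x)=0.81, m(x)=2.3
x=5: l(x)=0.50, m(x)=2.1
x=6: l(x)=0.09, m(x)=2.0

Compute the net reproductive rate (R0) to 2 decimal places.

lx·mx by age: 0, 1.504, 1.395, 2.38, 1.863, 1.05, 0.18
R0 = Σ lx·mx = 8.372 → 8.37

8.37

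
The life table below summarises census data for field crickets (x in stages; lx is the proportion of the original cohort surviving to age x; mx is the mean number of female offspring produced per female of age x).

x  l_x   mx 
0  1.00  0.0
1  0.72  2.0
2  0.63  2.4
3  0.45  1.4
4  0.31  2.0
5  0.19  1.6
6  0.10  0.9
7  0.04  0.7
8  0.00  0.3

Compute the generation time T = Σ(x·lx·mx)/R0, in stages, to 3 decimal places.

2.398

lx·mx: 0, 1.44, 1.512, 0.63, 0.62, 0.304, 0.09, 0.028, 0 → R0 = 4.624
x·lx·mx: 0, 1.44, 3.024, 1.89, 2.48, 1.52, 0.54, 0.196, 0 → Σ = 11.09
T = 11.09 / 4.624 = 2.398356… → 2.398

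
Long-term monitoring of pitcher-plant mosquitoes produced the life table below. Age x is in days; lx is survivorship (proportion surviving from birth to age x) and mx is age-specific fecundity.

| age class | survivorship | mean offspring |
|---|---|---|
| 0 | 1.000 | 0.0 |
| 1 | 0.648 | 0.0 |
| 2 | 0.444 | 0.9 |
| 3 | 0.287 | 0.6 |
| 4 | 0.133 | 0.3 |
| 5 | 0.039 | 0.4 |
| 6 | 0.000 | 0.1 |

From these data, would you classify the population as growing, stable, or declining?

declining

R0 = Σ lx·mx = 0 + 0 + 0.3996 + 0.1722 + 0.0399 + 0.0156 + 0 = 0.6273
R0 < 1, so the population is declining.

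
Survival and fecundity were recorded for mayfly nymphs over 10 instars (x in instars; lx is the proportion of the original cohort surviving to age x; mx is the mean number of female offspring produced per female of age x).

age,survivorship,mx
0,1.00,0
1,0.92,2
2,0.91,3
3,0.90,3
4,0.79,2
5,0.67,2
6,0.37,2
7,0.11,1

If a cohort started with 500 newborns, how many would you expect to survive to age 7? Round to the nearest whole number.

Expected survivors = N0 · l_7 = 500 × 0.11 = 55 → 55

55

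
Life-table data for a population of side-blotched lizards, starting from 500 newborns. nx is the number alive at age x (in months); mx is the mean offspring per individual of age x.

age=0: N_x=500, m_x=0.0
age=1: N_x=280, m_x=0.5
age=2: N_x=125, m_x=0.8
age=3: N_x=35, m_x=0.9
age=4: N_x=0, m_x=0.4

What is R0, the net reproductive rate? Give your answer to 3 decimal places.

0.543

lx = nx/n0 = nx/500: 1, 0.56, 0.25, 0.07, 0
lx·mx by age: 0, 0.28, 0.2, 0.063, 0
R0 = Σ lx·mx = 0.543 → 0.543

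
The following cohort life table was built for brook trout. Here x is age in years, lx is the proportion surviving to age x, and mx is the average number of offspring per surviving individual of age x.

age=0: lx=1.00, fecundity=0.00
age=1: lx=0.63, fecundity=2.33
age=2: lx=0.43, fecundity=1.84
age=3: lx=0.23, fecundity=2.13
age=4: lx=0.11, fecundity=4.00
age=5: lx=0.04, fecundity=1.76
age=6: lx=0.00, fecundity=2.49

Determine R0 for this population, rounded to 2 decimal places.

3.26

lx·mx by age: 0, 1.4679, 0.7912, 0.4899, 0.44, 0.0704, 0
R0 = Σ lx·mx = 3.2594 → 3.26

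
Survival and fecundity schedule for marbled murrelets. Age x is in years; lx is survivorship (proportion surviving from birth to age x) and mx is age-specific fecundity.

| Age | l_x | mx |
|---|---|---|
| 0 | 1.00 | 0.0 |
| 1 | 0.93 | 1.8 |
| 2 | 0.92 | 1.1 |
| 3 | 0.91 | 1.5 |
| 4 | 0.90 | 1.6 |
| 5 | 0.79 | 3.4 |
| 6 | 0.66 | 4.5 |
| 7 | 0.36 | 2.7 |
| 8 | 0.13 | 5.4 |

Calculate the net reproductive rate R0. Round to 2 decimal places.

lx·mx by age: 0, 1.674, 1.012, 1.365, 1.44, 2.686, 2.97, 0.972, 0.702
R0 = Σ lx·mx = 12.821 → 12.82

12.82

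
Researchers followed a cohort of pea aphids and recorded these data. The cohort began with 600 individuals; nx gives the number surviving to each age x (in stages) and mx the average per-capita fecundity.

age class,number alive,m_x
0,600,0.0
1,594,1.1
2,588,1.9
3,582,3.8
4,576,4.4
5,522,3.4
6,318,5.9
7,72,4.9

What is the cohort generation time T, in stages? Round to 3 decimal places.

4.017

lx = nx/n0 = nx/600: 1, 0.99, 0.98, 0.97, 0.96, 0.87, 0.53, 0.12
lx·mx: 0, 1.089, 1.862, 3.686, 4.224, 2.958, 3.127, 0.588 → R0 = 17.534
x·lx·mx: 0, 1.089, 3.724, 11.058, 16.896, 14.79, 18.762, 4.116 → Σ = 70.435
T = 70.435 / 17.534 = 4.017053… → 4.017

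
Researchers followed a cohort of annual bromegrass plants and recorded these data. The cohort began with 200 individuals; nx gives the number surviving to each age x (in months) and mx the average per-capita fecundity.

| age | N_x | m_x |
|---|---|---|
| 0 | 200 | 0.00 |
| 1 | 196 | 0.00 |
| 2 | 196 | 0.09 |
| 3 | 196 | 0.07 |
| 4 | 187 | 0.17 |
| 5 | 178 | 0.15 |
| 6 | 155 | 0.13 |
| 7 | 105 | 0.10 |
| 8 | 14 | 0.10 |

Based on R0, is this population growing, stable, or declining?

declining

lx = nx/n0 = nx/200: 1, 0.98, 0.98, 0.98, 0.935, 0.89, 0.775, 0.525, 0.07
R0 = Σ lx·mx = 0 + 0 + 0.0882 + 0.0686 + 0.15895 + 0.1335 + 0.10075 + 0.0525 + 0.007 = 0.6095
R0 < 1, so the population is declining.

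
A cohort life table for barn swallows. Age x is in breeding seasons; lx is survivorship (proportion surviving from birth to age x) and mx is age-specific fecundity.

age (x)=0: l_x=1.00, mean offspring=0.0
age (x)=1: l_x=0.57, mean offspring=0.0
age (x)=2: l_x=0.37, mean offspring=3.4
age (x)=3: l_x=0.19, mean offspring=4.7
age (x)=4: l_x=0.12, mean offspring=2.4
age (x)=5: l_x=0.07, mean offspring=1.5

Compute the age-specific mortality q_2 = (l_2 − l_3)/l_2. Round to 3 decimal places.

q_2 = (l_2 − l_3) / l_2 = (0.37 − 0.19) / 0.37
     = 0.18 / 0.37 = 0.486486… → 0.486

0.486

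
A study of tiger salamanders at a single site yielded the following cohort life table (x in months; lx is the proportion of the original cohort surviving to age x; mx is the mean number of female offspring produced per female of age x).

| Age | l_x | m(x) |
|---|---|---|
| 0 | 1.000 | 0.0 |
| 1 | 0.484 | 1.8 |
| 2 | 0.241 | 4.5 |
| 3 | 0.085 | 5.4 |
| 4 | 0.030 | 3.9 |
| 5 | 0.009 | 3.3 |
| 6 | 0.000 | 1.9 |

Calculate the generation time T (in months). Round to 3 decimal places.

lx·mx: 0, 0.8712, 1.0845, 0.459, 0.117, 0.0297, 0 → R0 = 2.5614
x·lx·mx: 0, 0.8712, 2.169, 1.377, 0.468, 0.1485, 0 → Σ = 5.0337
T = 5.0337 / 2.5614 = 1.965214… → 1.965

1.965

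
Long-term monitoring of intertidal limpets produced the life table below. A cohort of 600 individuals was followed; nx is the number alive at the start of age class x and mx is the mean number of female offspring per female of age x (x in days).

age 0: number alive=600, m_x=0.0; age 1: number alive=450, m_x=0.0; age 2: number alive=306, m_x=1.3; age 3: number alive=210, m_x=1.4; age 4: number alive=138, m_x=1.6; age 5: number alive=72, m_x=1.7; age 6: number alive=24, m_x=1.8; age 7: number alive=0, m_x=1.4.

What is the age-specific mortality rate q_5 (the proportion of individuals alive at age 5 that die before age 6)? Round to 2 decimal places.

0.67

lx = nx/n0 = nx/600: 1, 0.75, 0.51, 0.35, 0.23, 0.12, 0.04, 0
q_5 = (l_5 − l_6) / l_5 = (0.12 − 0.04) / 0.12
     = 0.08 / 0.12 = 0.666667… → 0.67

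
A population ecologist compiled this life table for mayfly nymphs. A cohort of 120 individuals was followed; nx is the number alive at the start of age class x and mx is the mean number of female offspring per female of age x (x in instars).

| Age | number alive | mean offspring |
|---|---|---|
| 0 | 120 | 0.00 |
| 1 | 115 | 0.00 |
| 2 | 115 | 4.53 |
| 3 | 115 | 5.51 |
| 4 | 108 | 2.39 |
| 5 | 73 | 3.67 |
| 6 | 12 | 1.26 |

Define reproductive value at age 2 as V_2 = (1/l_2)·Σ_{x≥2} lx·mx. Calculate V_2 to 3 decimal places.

lx = nx/n0 = nx/120: 1, 0.95833…, 0.95833…, 0.95833…, 0.9, 0.60833…, 0.1
lx·mx for x ≥ 2: 4.34125…, 5.280417…, 2.151, 2.232583…, 0.126 → sum = 14.13125…
V_2 = 14.13125… / l_2 = 14.13125… / 0.958333… = 14.745652… → 14.746

14.746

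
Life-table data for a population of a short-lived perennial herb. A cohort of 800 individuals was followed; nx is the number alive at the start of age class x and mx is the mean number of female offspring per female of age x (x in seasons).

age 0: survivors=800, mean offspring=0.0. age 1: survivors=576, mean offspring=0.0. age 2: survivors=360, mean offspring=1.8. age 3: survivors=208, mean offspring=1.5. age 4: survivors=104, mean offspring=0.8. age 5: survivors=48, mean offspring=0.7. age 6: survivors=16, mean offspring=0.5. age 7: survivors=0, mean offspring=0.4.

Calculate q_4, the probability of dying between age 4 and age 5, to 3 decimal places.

lx = nx/n0 = nx/800: 1, 0.72, 0.45, 0.26, 0.13, 0.06, 0.02, 0
q_4 = (l_4 − l_5) / l_4 = (0.13 − 0.06) / 0.13
     = 0.07 / 0.13 = 0.538462… → 0.538

0.538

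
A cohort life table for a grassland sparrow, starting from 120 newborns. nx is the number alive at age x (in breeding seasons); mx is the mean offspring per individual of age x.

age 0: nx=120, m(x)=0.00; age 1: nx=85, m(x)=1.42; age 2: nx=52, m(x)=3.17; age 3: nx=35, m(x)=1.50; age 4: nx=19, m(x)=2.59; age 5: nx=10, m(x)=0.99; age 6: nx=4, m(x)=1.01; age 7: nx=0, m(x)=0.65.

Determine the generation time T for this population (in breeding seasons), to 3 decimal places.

2.190

lx = nx/n0 = nx/120: 1, 0.70833…, 0.43333…, 0.29167…, 0.15833…, 0.08333…, 0.03333…, 0
lx·mx: 0, 1.005833…, 1.373667…, 0.4375…, 0.410083…, 0.0825…, 0.033667…, 0 → R0 = 3.34325…
x·lx·mx: 0, 1.005833…, 2.747333…, 1.3125…, 1.640333…, 0.4125…, 0.202…, 0 → Σ = 7.3205…
T = 7.3205… / 3.34325… = 2.189636… → 2.190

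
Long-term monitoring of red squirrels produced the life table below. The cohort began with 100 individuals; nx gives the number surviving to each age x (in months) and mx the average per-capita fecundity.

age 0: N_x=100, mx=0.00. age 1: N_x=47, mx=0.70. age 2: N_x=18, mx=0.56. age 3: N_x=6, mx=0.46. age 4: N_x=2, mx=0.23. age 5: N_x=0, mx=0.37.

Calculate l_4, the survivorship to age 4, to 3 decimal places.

l_4 = n_4/n_0 = 2/100 = 0.02 → 0.020

0.020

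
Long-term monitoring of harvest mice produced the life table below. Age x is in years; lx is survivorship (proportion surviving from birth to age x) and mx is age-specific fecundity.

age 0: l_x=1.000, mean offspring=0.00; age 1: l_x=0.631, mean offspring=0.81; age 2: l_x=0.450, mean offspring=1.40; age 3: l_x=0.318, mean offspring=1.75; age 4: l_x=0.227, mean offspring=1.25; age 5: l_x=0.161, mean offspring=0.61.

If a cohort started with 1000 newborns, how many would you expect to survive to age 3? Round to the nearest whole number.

318

Expected survivors = N0 · l_3 = 1000 × 0.318 = 318 → 318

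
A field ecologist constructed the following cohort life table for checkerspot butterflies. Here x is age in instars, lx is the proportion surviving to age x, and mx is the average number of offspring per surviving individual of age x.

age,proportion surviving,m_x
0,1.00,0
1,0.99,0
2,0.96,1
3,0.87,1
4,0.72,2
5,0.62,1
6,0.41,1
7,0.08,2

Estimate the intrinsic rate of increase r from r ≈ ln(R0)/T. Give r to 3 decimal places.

0.393

R0 = Σ lx·mx = 0 + 0 + 0.96 + 0.87 + 1.44 + 0.62 + 0.41 + 0.16 = 4.46
Σ x·lx·mx = 16.97; T = 16.97/4.46 = 3.80493…
r ≈ ln(R0)/T = ln(4.46)/3.80493… = 0.39295… → 0.393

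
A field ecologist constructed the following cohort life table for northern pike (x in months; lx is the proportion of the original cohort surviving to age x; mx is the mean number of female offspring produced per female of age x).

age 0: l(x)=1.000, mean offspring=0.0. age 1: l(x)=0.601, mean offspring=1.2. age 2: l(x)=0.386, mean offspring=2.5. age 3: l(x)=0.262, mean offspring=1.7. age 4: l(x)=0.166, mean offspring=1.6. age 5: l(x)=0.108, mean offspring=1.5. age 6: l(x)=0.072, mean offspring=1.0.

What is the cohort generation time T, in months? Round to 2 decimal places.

2.39

lx·mx: 0, 0.7212, 0.965, 0.4454, 0.2656, 0.162, 0.072 → R0 = 2.6312
x·lx·mx: 0, 0.7212, 1.93, 1.3362, 1.0624, 0.81, 0.432 → Σ = 6.2918
T = 6.2918 / 2.6312 = 2.391228… → 2.39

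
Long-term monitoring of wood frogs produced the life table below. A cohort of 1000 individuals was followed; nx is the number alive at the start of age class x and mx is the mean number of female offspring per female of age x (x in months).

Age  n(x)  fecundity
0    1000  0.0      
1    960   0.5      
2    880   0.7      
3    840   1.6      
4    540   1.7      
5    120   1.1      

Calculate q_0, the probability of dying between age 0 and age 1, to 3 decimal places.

lx = nx/n0 = nx/1000: 1, 0.96, 0.88, 0.84, 0.54, 0.12
q_0 = (l_0 − l_1) / l_0 = (1 − 0.96) / 1
     = 0.04 / 1 = 0.04 → 0.040

0.040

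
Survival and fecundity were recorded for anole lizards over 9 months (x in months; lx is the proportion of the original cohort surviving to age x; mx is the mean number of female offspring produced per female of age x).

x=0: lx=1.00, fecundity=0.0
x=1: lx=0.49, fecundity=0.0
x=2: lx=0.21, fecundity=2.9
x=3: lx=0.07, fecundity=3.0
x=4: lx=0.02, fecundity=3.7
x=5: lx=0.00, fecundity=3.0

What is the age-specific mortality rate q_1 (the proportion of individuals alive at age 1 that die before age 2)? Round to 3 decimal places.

q_1 = (l_1 − l_2) / l_1 = (0.49 − 0.21) / 0.49
     = 0.28 / 0.49 = 0.571429… → 0.571

0.571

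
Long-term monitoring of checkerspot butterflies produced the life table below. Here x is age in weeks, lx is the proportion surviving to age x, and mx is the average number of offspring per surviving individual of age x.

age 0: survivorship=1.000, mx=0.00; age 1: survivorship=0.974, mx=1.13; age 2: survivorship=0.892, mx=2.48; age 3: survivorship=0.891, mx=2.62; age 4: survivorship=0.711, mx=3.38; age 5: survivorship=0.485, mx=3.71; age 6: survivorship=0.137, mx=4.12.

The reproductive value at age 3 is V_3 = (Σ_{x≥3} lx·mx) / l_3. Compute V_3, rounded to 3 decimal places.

7.970

lx·mx for x ≥ 3: 2.33442, 2.40318, 1.79935, 0.56444 → sum = 7.10139
V_3 = 7.10139 / l_3 = 7.10139 / 0.891 = 7.970135… → 7.970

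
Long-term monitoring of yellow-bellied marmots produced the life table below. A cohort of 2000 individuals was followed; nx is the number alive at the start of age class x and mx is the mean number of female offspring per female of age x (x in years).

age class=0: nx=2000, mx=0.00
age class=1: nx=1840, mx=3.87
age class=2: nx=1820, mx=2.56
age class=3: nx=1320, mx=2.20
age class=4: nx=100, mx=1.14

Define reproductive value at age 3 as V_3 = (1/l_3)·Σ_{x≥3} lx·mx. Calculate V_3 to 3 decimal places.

lx = nx/n0 = nx/2000: 1, 0.92, 0.91, 0.66, 0.05
lx·mx for x ≥ 3: 1.452, 0.057 → sum = 1.509
V_3 = 1.509 / l_3 = 1.509 / 0.66 = 2.286364… → 2.286

2.286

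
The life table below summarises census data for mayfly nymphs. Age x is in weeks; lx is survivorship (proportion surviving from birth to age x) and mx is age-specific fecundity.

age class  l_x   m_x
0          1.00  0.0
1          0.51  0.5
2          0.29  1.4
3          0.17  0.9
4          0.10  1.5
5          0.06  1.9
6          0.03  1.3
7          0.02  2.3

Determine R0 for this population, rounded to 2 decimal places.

1.16

lx·mx by age: 0, 0.255, 0.406, 0.153, 0.15, 0.114, 0.039, 0.046
R0 = Σ lx·mx = 1.163 → 1.16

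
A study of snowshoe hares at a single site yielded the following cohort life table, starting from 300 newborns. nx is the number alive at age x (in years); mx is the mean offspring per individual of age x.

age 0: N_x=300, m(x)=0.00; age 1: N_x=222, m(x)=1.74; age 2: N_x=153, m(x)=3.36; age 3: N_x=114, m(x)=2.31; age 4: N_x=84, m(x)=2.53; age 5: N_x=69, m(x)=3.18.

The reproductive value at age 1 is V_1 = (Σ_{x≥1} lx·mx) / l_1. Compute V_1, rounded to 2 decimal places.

lx = nx/n0 = nx/300: 1, 0.74, 0.51, 0.38, 0.28, 0.23
lx·mx for x ≥ 1: 1.2876, 1.7136, 0.8778, 0.7084, 0.7314 → sum = 5.3188
V_1 = 5.3188 / l_1 = 5.3188 / 0.74 = 7.187568… → 7.19

7.19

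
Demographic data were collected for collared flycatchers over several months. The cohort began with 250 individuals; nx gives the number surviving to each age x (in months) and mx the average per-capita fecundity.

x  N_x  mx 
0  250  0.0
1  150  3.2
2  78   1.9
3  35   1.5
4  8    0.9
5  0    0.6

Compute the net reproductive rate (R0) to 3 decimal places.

2.752

lx = nx/n0 = nx/250: 1, 0.6, 0.312, 0.14, 0.032, 0
lx·mx by age: 0, 1.92, 0.5928, 0.21, 0.0288, 0
R0 = Σ lx·mx = 2.7516 → 2.752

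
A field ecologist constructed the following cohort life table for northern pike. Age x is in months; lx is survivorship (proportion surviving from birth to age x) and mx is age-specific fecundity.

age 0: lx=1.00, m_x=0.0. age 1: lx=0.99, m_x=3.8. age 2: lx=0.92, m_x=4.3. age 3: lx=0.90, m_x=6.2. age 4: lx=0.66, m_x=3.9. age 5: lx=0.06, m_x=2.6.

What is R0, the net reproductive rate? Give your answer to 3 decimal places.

lx·mx by age: 0, 3.762, 3.956, 5.58, 2.574, 0.156
R0 = Σ lx·mx = 16.028 → 16.028

16.028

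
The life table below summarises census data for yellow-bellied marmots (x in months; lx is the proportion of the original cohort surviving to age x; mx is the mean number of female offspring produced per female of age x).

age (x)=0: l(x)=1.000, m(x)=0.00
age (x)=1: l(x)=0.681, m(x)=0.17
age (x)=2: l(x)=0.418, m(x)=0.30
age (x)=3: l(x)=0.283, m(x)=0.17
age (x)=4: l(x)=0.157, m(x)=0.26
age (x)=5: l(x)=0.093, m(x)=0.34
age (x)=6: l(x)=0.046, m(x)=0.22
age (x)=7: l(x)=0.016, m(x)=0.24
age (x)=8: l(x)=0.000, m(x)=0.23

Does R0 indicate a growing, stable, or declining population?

declining

R0 = Σ lx·mx = 0 + 0.11577 + 0.1254 + 0.04811 + 0.04082 + 0.03162 + 0.01012 + 0.00384 + 0 = 0.37568
R0 < 1, so the population is declining.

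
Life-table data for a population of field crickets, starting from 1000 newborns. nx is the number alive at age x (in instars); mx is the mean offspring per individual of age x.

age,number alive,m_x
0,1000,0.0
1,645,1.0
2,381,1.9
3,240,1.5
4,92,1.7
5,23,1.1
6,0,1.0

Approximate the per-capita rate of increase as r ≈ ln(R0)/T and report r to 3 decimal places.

0.315

lx = nx/n0 = nx/1000: 1, 0.645, 0.381, 0.24, 0.092, 0.023, 0
R0 = Σ lx·mx = 0 + 0.645 + 0.7239 + 0.36 + 0.1564 + 0.0253 + 0 = 1.9106
Σ x·lx·mx = 3.9249; T = 3.9249/1.9106 = 2.05428…
r ≈ ln(R0)/T = ln(1.9106)/2.05428… = 0.31516… → 0.315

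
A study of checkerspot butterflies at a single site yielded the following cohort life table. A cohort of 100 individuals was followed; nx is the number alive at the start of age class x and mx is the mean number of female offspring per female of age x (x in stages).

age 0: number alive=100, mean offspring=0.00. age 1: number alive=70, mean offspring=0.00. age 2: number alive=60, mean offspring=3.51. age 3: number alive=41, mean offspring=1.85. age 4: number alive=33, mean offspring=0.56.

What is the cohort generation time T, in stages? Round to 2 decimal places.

lx = nx/n0 = nx/100: 1, 0.7, 0.6, 0.41, 0.33
lx·mx: 0, 0, 2.106, 0.7585, 0.1848 → R0 = 3.0493
x·lx·mx: 0, 0, 4.212, 2.2755, 0.7392 → Σ = 7.2267
T = 7.2267 / 3.0493 = 2.369954… → 2.37

2.37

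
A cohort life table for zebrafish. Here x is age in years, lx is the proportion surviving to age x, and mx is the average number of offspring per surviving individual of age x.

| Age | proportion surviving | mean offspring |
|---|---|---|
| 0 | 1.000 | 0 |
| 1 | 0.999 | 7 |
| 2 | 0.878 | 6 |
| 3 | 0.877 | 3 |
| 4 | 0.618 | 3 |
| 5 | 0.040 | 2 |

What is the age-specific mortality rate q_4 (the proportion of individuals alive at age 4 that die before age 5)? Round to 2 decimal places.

q_4 = (l_4 − l_5) / l_4 = (0.618 − 0.04) / 0.618
     = 0.578 / 0.618 = 0.935275… → 0.94

0.94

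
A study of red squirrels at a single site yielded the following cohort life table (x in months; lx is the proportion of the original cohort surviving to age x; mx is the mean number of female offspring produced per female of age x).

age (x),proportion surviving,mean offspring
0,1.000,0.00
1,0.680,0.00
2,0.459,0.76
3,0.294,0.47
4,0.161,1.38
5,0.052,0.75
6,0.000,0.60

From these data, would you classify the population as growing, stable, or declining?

declining

R0 = Σ lx·mx = 0 + 0 + 0.34884 + 0.13818 + 0.22218 + 0.039 + 0 = 0.7482
R0 < 1, so the population is declining.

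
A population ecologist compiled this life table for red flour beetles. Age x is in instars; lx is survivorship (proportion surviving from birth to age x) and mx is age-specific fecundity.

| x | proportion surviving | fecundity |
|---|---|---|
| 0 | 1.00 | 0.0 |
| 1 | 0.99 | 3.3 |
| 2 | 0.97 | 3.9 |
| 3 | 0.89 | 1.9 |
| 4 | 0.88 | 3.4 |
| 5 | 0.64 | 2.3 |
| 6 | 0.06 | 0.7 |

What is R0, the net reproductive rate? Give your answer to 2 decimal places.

lx·mx by age: 0, 3.267, 3.783, 1.691, 2.992, 1.472, 0.042
R0 = Σ lx·mx = 13.247 → 13.25

13.25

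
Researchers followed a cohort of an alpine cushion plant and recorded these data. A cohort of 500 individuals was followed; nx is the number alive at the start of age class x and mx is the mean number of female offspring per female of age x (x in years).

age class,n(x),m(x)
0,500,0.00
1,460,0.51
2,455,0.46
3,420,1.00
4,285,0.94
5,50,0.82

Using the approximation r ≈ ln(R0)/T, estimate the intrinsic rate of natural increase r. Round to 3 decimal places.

lx = nx/n0 = nx/500: 1, 0.92, 0.91, 0.84, 0.57, 0.1
R0 = Σ lx·mx = 0 + 0.4692 + 0.4186 + 0.84 + 0.5358 + 0.082 = 2.3456
Σ x·lx·mx = 6.3796; T = 6.3796/2.3456 = 2.71982…
r ≈ ln(R0)/T = ln(2.3456)/2.71982… = 0.31346… → 0.313

0.313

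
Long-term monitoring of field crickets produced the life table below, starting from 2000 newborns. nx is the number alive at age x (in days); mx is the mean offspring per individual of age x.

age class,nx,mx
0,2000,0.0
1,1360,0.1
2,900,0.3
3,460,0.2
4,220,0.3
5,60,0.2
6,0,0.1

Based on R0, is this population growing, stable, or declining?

declining

lx = nx/n0 = nx/2000: 1, 0.68, 0.45, 0.23, 0.11, 0.03, 0
R0 = Σ lx·mx = 0 + 0.068 + 0.135 + 0.046 + 0.033 + 0.006 + 0 = 0.288
R0 < 1, so the population is declining.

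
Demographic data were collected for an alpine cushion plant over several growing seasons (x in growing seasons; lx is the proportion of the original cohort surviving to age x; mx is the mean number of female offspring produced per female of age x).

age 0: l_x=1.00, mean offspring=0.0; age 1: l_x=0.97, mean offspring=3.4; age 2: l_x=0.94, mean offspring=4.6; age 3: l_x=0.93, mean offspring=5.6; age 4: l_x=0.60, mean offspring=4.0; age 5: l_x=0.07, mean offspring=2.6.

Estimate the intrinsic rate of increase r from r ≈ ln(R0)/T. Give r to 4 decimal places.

R0 = Σ lx·mx = 0 + 3.298 + 4.324 + 5.208 + 2.4 + 0.182 = 15.412
Σ x·lx·mx = 38.08; T = 38.08/15.412 = 2.4708…
r ≈ ln(R0)/T = ln(15.412)/2.4708… = 1.106987… → 1.1070

1.1070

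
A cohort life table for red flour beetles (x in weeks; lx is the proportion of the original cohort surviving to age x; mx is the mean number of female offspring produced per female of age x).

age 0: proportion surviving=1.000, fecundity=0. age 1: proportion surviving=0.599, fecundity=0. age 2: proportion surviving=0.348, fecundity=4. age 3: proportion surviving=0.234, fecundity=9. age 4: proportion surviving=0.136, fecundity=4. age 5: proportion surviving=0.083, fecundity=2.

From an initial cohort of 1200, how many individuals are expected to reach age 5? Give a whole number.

Expected survivors = N0 · l_5 = 1200 × 0.083 = 99.6 → 100

100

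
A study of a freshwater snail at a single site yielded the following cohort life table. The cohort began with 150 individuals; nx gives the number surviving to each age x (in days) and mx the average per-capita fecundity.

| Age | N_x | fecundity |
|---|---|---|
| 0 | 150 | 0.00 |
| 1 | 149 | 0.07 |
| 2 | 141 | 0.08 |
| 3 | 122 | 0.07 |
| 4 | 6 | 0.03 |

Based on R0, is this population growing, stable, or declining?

declining

lx = nx/n0 = nx/150: 1, 0.99333…, 0.94, 0.81333…, 0.04
R0 = Σ lx·mx = 0 + 0.069533… + 0.0752 + 0.056933… + 0.0012 = 0.202867…
R0 < 1, so the population is declining.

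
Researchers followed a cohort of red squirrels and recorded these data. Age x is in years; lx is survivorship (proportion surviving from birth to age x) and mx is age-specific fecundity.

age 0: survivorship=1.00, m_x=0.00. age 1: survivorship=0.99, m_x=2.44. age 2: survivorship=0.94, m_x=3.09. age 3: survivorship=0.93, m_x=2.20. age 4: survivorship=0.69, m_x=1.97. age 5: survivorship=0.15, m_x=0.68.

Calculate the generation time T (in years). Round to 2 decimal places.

lx·mx: 0, 2.4156, 2.9046, 2.046, 1.3593, 0.102 → R0 = 8.8275
x·lx·mx: 0, 2.4156, 5.8092, 6.138, 5.4372, 0.51 → Σ = 20.31
T = 20.31 / 8.8275 = 2.300765… → 2.30

2.30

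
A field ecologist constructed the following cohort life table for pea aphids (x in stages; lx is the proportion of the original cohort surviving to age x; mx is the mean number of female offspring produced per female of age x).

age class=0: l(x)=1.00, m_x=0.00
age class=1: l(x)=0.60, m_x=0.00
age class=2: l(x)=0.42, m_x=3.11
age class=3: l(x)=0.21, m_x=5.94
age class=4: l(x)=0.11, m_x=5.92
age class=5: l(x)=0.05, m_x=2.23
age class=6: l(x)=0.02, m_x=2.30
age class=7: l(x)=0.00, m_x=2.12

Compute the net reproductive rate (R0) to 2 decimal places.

lx·mx by age: 0, 0, 1.3062, 1.2474, 0.6512, 0.1115, 0.046, 0
R0 = Σ lx·mx = 3.3623 → 3.36

3.36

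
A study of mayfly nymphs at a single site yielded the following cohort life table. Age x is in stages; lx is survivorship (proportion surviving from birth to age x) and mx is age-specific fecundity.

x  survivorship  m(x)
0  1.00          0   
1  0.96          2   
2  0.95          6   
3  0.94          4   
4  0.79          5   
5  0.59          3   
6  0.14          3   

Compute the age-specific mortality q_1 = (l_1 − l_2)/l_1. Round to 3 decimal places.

0.010

q_1 = (l_1 − l_2) / l_1 = (0.96 − 0.95) / 0.96
     = 0.01 / 0.96 = 0.010417… → 0.010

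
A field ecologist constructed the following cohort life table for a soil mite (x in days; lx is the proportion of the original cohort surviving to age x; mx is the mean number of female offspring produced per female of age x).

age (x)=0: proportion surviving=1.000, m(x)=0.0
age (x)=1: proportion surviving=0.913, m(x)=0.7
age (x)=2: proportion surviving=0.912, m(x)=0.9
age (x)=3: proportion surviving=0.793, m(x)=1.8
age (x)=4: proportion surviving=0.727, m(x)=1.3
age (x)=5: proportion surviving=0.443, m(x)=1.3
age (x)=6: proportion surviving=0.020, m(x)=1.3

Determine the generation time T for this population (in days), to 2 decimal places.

lx·mx: 0, 0.6391, 0.8208, 1.4274, 0.9451, 0.5759, 0.026 → R0 = 4.4343
x·lx·mx: 0, 0.6391, 1.6416, 4.2822, 3.7804, 2.8795, 0.156 → Σ = 13.3788
T = 13.3788 / 4.4343 = 3.017117… → 3.02

3.02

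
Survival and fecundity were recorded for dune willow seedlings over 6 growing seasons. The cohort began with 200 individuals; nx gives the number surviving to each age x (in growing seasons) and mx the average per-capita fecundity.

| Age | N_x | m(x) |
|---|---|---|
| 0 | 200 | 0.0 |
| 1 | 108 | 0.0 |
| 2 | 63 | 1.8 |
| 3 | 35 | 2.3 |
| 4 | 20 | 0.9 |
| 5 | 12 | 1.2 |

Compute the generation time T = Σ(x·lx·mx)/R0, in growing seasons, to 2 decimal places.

2.71

lx = nx/n0 = nx/200: 1, 0.54, 0.315, 0.175, 0.1, 0.06
lx·mx: 0, 0, 0.567, 0.4025, 0.09, 0.072 → R0 = 1.1315
x·lx·mx: 0, 0, 1.134, 1.2075, 0.36, 0.36 → Σ = 3.0615
T = 3.0615 / 1.1315 = 2.7057… → 2.71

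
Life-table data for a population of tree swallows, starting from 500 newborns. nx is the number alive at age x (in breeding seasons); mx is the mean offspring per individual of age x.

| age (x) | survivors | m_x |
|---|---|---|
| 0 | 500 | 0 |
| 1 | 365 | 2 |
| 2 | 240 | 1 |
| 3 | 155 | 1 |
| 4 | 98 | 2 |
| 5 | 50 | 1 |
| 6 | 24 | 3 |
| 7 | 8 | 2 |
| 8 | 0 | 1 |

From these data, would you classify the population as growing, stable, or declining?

lx = nx/n0 = nx/500: 1, 0.73, 0.48, 0.31, 0.196, 0.1, 0.048, 0.016, 0
R0 = Σ lx·mx = 0 + 1.46 + 0.48 + 0.31 + 0.392 + 0.1 + 0.144 + 0.032 + 0 = 2.918
R0 > 1, so the population is growing.

growing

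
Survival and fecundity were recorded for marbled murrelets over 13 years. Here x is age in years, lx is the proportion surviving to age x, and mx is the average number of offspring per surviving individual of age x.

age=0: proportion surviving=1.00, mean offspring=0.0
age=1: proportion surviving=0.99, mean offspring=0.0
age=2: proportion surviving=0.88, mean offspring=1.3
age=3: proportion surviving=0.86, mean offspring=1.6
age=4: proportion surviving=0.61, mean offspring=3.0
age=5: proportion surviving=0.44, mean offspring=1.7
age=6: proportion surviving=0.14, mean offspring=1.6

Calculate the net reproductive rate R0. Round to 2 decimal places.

lx·mx by age: 0, 0, 1.144, 1.376, 1.83, 0.748, 0.224
R0 = Σ lx·mx = 5.322 → 5.32

5.32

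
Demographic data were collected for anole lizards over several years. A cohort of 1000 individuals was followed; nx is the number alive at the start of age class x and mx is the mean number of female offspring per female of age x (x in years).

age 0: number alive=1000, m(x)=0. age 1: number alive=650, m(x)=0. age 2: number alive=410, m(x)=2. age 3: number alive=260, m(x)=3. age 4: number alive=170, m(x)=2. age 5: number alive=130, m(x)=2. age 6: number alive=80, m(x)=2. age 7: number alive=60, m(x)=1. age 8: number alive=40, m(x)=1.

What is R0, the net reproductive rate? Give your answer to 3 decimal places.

2.460

lx = nx/n0 = nx/1000: 1, 0.65, 0.41, 0.26, 0.17, 0.13, 0.08, 0.06, 0.04
lx·mx by age: 0, 0, 0.82, 0.78, 0.34, 0.26, 0.16, 0.06, 0.04
R0 = Σ lx·mx = 2.46 → 2.460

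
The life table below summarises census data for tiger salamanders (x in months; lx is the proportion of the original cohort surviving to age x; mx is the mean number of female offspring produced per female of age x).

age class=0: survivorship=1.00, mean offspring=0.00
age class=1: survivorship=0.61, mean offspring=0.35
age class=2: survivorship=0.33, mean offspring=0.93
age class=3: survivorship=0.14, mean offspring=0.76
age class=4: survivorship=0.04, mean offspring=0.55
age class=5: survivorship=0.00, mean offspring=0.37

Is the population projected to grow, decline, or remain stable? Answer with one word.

declining

R0 = Σ lx·mx = 0 + 0.2135 + 0.3069 + 0.1064 + 0.022 + 0 = 0.6488
R0 < 1, so the population is declining.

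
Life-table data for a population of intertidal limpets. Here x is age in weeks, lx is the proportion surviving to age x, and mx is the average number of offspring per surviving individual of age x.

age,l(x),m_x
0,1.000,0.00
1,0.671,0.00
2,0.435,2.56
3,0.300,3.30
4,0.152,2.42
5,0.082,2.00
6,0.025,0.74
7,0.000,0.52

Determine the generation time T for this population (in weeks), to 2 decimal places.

lx·mx: 0, 0, 1.1136, 0.99, 0.36784, 0.164, 0.0185, 0 → R0 = 2.65394
x·lx·mx: 0, 0, 2.2272, 2.97, 1.47136, 0.82, 0.111, 0 → Σ = 7.59956
T = 7.59956 / 2.65394 = 2.863501… → 2.86

2.86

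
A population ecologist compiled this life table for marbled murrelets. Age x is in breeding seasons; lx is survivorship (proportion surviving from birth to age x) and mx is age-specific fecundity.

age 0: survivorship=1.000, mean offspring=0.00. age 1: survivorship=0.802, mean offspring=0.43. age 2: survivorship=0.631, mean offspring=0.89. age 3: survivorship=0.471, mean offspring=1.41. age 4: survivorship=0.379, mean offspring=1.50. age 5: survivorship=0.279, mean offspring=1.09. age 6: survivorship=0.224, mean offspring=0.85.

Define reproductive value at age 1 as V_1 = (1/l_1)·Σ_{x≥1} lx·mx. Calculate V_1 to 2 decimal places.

lx·mx for x ≥ 1: 0.34486, 0.56159, 0.66411, 0.5685, 0.30411, 0.1904 → sum = 2.63357
V_1 = 2.63357 / l_1 = 2.63357 / 0.802 = 3.283753… → 3.28

3.28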